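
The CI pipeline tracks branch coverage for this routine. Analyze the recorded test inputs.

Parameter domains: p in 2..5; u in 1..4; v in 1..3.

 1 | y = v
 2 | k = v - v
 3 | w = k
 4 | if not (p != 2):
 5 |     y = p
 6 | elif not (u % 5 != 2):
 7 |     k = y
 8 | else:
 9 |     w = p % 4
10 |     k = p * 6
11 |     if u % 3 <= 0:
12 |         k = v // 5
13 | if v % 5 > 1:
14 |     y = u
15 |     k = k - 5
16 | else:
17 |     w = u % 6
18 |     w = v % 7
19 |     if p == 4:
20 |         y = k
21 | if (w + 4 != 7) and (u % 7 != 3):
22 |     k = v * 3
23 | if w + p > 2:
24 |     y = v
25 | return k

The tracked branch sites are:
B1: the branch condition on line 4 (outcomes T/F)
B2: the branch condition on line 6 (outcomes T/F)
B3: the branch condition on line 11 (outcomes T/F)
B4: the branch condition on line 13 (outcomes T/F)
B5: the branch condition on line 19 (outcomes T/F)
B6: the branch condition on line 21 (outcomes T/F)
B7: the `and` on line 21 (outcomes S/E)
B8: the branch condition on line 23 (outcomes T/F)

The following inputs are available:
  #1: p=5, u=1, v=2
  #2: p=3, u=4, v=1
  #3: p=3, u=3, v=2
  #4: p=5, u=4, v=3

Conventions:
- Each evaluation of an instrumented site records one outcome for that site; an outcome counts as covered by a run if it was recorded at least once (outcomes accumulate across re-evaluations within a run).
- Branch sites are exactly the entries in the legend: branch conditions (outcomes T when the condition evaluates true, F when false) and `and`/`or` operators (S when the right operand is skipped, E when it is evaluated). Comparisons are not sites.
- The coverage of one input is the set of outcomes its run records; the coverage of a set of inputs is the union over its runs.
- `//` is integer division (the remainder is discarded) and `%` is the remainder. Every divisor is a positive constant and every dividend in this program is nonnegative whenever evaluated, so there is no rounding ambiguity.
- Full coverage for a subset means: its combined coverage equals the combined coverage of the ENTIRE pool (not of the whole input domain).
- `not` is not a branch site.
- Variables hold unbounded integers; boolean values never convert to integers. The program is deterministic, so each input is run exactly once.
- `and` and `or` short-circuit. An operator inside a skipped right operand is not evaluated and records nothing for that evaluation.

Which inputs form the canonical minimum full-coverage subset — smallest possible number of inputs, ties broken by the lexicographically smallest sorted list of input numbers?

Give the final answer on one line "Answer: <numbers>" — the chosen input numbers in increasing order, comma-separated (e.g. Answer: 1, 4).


test 1 (p=5, u=1, v=2) hits B1=F, B2=F, B3=F, B4=T, B6=T, B7=E, B8=T
test 2 (p=3, u=4, v=1) hits B1=F, B2=F, B3=F, B4=F, B5=F, B6=T, B7=E, B8=T
test 3 (p=3, u=3, v=2) hits B1=F, B2=F, B3=T, B4=T, B6=F, B7=S, B8=T
test 4 (p=5, u=4, v=3) hits B1=F, B2=F, B3=F, B4=T, B6=T, B7=E, B8=T
union over all inputs: B1=F, B2=F, B3=T, B3=F, B4=T, B4=F, B5=F, B6=T, B6=F, B7=S, B7=E, B8=T (12 outcomes)
no size-1 subset reaches all 12 outcomes (best union: 8/12)
inputs {2, 3} (size 2) cover everything; no size-2 subset with a lexicographically smaller index list covers all 12
Answer: 2, 3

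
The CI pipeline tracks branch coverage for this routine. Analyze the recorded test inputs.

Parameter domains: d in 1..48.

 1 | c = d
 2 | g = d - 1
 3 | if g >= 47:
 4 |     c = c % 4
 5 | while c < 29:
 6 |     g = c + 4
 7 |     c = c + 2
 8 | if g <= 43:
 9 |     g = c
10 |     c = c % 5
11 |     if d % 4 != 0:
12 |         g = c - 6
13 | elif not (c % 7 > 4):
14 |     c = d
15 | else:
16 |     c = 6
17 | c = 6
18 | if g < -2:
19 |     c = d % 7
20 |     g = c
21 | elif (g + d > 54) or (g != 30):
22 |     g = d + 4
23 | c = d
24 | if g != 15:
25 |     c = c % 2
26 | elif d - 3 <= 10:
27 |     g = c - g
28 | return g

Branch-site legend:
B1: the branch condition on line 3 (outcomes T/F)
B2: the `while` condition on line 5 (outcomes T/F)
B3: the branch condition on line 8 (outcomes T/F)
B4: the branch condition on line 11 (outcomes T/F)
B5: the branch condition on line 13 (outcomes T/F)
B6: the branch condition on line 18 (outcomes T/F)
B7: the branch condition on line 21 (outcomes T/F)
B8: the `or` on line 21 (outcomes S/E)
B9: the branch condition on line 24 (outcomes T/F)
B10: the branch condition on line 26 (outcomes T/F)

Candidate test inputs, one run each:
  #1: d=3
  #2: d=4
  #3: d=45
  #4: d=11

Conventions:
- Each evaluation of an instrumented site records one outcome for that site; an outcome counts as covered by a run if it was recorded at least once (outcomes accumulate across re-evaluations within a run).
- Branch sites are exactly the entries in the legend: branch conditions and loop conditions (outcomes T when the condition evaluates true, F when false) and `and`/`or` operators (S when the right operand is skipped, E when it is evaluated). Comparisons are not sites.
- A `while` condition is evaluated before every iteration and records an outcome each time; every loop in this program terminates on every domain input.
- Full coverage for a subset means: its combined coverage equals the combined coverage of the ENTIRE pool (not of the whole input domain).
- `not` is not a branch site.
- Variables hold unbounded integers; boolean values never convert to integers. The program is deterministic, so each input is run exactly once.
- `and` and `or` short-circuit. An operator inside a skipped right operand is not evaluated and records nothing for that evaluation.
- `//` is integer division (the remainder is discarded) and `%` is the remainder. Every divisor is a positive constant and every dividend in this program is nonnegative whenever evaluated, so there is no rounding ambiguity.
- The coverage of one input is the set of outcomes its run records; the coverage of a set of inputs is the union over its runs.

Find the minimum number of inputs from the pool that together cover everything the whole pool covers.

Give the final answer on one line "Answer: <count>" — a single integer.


input #1 (d=3): events B1->F, B2->T, B2->T, B2->T, B2->T, B2->T, B2->T, B2->T, B2->T, B2->T, B2->T, B2->T, B2->T, B2->T, ...; covers B1=F, B2=T, B2=F, B3=T, B4=T, B6=F, B7=T, B8=E, B9=T
input #2 (d=4): events B1->F, B2->T, B2->T, B2->T, B2->T, B2->T, B2->T, B2->T, B2->T, B2->T, B2->T, B2->T, B2->T, B2->T, ...; covers B1=F, B2=T, B2=F, B3=T, B4=F, B6=F, B7=F, B8=E, B9=T
input #3 (d=45): events B1->F, B2->F, B3->F, B5->T, B6->F, B8->S, B7->T, B9->T; covers B1=F, B2=F, B3=F, B5=T, B6=F, B7=T, B8=S, B9=T
input #4 (d=11): events B1->F, B2->T, B2->T, B2->T, B2->T, B2->T, B2->T, B2->T, B2->T, B2->T, B2->F, B3->T, B4->T, B6->F, ...; covers B1=F, B2=T, B2=F, B3=T, B4=T, B6=F, B7=T, B8=E, B9=F, B10=T
pool-wide coverage (16 outcomes): B1=F, B2=T, B2=F, B3=T, B3=F, B4=T, B4=F, B5=T, B6=F, B7=T, B7=F, B8=S, B8=E, B9=T, B9=F, B10=T
no size-1 subset reaches all 16 outcomes (best union: 10/16)
no size-2 subset reaches all 16 outcomes (best union: 14/16)
size 3: inputs {2, 3, 4} cover all 16 outcomes, and no lexicographically smaller subset of this size does
Answer: 3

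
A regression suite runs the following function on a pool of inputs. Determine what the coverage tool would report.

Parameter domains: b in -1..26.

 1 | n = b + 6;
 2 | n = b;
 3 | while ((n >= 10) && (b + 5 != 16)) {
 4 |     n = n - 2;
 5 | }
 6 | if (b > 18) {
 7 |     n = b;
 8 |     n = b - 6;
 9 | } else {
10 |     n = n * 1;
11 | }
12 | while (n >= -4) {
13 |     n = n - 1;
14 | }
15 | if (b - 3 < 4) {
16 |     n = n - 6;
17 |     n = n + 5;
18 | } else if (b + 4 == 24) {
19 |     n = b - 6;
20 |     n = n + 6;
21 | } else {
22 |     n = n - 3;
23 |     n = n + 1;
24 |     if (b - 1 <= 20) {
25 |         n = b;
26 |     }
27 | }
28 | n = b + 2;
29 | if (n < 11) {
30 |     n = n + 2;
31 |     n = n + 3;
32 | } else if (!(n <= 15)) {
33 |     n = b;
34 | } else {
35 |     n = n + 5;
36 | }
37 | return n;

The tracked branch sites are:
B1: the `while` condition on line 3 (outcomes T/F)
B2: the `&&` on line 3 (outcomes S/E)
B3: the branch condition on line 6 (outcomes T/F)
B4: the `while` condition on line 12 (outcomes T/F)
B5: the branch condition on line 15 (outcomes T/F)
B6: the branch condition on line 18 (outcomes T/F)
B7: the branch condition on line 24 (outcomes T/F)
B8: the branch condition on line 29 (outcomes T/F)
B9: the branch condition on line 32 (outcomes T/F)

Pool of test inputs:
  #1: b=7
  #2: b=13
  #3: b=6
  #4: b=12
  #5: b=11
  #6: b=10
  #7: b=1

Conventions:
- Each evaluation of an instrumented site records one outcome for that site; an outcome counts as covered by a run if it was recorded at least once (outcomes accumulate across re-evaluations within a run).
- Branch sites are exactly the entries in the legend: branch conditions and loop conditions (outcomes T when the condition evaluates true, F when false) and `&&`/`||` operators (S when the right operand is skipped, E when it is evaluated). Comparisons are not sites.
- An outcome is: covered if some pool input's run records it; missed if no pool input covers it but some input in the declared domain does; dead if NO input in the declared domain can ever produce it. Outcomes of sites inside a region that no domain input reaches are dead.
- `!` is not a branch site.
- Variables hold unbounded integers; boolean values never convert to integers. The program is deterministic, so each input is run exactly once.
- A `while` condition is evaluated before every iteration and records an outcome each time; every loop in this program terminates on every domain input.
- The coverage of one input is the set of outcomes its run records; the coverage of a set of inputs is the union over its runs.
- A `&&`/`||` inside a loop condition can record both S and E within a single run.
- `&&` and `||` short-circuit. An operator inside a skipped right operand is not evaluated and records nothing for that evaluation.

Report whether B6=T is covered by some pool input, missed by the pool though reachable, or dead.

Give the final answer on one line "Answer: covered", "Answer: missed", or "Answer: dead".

no pool input records B6=T
but domain input (b=20) does record it -> reachable, so missed

Answer: missed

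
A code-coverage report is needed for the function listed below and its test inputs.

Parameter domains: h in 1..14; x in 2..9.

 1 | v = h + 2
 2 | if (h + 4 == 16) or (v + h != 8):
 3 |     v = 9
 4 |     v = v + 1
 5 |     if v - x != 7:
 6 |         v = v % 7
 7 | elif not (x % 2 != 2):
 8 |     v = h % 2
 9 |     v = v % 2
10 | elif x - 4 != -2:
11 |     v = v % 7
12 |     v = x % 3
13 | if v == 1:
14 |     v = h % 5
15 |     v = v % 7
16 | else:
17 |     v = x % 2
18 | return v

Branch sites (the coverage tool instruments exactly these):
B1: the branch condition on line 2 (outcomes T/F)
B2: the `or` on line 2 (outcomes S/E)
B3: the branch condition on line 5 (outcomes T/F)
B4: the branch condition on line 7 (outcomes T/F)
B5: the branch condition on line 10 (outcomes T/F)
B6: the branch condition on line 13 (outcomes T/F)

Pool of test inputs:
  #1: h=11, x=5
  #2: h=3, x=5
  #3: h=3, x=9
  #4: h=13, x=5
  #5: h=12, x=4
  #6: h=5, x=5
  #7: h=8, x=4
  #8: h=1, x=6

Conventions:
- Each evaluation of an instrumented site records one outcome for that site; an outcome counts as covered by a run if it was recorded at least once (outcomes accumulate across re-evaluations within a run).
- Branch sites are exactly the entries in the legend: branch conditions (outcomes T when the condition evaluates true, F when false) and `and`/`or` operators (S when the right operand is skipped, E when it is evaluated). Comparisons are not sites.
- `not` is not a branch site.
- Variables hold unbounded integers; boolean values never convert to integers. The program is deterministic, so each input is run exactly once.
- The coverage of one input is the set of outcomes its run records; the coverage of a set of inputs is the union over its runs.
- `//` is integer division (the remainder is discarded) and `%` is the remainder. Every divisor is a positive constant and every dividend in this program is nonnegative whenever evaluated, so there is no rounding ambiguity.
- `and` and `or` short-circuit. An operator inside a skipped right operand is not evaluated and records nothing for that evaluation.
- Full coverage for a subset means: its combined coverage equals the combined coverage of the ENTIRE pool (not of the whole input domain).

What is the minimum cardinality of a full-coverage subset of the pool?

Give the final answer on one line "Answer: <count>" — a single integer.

run #1 (h=11, x=5) runs B2->E, B1->T, B3->T, B6->F; records B1=T, B2=E, B3=T, B6=F
run #2 (h=3, x=5) runs B2->E, B1->F, B4->F, B5->T, B6->F; records B1=F, B2=E, B4=F, B5=T, B6=F
run #3 (h=3, x=9) runs B2->E, B1->F, B4->F, B5->T, B6->F; records B1=F, B2=E, B4=F, B5=T, B6=F
run #4 (h=13, x=5) runs B2->E, B1->T, B3->T, B6->F; records B1=T, B2=E, B3=T, B6=F
run #5 (h=12, x=4) runs B2->S, B1->T, B3->T, B6->F; records B1=T, B2=S, B3=T, B6=F
run #6 (h=5, x=5) runs B2->E, B1->T, B3->T, B6->F; records B1=T, B2=E, B3=T, B6=F
run #7 (h=8, x=4) runs B2->E, B1->T, B3->T, B6->F; records B1=T, B2=E, B3=T, B6=F
run #8 (h=1, x=6) runs B2->E, B1->T, B3->T, B6->F; records B1=T, B2=E, B3=T, B6=F
together the pool reaches 8 outcomes: B1=T, B1=F, B2=S, B2=E, B3=T, B4=F, B5=T, B6=F
no size-1 subset reaches all 8 outcomes (best union: 5/8)
the canonical winner is {2, 5}: size 2, full 8-outcome coverage, earliest index list among size-2 covers

Answer: 2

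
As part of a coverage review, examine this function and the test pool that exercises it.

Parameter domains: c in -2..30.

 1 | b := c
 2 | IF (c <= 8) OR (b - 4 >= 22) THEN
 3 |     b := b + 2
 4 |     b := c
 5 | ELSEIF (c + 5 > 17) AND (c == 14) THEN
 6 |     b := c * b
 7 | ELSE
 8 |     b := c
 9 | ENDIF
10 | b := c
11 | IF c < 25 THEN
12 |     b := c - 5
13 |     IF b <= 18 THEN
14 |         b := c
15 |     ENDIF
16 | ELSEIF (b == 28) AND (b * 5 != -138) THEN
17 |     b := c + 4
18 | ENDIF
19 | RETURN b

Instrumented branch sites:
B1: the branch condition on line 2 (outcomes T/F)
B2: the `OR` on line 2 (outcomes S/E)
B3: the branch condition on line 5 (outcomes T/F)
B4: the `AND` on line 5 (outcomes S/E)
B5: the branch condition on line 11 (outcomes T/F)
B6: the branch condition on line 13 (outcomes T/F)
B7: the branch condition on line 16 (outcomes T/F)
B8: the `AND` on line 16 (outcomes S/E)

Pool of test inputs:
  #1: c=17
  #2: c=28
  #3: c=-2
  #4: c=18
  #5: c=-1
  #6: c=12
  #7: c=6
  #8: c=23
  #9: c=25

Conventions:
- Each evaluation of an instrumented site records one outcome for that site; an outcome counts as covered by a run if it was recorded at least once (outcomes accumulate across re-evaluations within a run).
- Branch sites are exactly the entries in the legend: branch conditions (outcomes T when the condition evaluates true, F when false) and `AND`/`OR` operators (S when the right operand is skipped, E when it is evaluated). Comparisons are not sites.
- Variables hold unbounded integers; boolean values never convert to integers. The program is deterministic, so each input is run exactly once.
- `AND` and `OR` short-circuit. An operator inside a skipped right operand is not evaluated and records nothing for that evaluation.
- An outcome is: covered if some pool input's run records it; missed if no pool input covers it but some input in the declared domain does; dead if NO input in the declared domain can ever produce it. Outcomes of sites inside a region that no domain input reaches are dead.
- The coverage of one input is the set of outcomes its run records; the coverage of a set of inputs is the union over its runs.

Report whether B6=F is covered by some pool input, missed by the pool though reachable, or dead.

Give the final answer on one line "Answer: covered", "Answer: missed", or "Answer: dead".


no pool input records B6=F
but domain input (c=24) does record it -> reachable, so missed
Answer: missed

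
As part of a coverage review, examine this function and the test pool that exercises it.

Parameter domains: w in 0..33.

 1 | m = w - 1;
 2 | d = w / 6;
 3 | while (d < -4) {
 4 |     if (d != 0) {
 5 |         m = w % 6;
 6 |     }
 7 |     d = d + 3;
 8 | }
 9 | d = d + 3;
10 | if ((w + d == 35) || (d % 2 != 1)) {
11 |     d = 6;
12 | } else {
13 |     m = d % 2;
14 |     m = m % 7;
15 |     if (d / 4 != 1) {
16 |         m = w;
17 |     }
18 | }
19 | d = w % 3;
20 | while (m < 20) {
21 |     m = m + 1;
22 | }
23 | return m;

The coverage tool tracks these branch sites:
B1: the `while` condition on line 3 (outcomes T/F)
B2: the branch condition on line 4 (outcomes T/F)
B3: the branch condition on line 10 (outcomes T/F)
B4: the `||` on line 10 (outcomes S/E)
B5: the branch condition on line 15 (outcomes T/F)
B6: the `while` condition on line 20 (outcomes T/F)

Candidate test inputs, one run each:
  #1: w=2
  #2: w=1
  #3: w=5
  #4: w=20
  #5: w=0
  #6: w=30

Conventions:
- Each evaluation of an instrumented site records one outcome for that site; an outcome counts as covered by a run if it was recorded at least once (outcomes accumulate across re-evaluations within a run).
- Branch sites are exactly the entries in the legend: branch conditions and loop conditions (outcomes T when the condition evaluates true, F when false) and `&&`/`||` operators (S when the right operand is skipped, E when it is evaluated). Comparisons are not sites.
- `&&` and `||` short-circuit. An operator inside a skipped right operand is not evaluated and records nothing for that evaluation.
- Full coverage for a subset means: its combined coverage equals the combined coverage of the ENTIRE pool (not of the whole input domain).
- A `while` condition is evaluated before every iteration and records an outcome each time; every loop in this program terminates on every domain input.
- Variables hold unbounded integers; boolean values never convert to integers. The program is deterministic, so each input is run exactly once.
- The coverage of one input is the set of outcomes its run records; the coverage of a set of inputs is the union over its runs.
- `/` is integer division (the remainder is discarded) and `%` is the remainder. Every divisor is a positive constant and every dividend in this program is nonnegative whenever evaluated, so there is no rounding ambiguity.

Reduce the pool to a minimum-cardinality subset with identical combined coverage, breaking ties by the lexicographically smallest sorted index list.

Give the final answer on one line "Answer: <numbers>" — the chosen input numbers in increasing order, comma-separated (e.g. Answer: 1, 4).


test 1 (w=2) hits B1=F, B3=F, B4=E, B5=T, B6=T, B6=F
test 2 (w=1) hits B1=F, B3=F, B4=E, B5=T, B6=T, B6=F
test 3 (w=5) hits B1=F, B3=F, B4=E, B5=T, B6=T, B6=F
test 4 (w=20) hits B1=F, B3=T, B4=E, B6=T, B6=F
test 5 (w=0) hits B1=F, B3=F, B4=E, B5=T, B6=T, B6=F
test 6 (w=30) hits B1=F, B3=T, B4=E, B6=F
pool-wide coverage (7 outcomes): B1=F, B3=T, B3=F, B4=E, B5=T, B6=T, B6=F
size 1 is not enough: best union over all size-1 subsets is 6/7
the canonical winner is {1, 4}: size 2, full 7-outcome coverage, earliest index list among size-2 covers
Answer: 1, 4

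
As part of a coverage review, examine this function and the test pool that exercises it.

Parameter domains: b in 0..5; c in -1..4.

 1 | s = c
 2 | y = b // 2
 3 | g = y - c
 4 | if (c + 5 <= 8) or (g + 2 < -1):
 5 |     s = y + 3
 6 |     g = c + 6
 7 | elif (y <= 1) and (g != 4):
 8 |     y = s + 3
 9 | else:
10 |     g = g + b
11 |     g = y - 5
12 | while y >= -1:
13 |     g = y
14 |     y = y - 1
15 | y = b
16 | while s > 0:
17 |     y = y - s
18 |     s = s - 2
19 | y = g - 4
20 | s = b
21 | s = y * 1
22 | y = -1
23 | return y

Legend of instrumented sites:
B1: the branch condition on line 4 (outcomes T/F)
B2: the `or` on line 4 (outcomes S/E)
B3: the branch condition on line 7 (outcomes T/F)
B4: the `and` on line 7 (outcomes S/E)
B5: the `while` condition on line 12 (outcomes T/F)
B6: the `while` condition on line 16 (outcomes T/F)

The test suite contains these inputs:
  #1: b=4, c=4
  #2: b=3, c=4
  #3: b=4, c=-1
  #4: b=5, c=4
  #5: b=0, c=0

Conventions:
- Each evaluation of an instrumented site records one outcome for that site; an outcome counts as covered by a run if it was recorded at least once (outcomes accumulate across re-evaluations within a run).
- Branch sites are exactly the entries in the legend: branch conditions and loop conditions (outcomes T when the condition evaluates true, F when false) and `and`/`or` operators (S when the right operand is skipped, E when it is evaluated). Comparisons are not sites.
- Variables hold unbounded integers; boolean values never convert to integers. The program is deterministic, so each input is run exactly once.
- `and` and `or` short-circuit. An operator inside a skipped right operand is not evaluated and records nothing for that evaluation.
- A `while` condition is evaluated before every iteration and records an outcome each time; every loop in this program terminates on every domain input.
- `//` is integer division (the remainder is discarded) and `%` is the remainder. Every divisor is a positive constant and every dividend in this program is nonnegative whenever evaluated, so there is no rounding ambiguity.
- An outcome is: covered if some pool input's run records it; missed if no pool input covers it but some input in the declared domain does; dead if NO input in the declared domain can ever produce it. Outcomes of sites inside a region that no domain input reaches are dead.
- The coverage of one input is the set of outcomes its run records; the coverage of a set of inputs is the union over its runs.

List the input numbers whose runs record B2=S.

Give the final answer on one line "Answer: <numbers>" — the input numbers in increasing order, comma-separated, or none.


input #1 (b=4, c=4): misses B2=S
input #2 (b=3, c=4): misses B2=S
input #3 (b=4, c=-1): covers B2=S
input #4 (b=5, c=4): misses B2=S
input #5 (b=0, c=0): covers B2=S
Answer: 3, 5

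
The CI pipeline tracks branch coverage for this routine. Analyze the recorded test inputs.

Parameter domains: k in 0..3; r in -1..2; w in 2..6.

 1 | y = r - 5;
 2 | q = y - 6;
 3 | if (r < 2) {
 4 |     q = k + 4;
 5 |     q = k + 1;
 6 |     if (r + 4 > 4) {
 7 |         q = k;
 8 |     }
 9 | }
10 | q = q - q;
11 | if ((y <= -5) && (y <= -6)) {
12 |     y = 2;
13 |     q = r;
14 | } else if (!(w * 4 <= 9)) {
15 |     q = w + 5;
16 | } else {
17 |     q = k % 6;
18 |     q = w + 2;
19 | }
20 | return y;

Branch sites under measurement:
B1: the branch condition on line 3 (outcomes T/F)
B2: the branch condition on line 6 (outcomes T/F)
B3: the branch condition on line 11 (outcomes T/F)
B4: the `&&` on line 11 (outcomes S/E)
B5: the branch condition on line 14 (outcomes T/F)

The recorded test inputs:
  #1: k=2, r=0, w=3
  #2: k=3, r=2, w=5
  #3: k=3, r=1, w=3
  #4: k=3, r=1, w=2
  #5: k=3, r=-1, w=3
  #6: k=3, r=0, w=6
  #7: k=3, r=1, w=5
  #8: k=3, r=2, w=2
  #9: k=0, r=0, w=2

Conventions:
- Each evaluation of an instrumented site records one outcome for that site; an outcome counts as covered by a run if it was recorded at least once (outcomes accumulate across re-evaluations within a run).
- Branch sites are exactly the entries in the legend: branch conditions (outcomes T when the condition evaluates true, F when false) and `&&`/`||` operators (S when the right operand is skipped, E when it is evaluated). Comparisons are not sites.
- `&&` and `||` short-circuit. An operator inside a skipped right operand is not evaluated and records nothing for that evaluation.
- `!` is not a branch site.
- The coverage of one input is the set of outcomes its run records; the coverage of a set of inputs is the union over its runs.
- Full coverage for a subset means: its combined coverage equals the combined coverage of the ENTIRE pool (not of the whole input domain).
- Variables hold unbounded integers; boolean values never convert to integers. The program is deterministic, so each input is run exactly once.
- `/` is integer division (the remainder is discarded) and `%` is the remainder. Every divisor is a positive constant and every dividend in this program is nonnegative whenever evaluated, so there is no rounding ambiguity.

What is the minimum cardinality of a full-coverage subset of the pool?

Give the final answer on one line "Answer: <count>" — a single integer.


input #1 (k=2, r=0, w=3): events B1->T, B2->F, B4->E, B3->F, B5->T; covers B1=T, B2=F, B3=F, B4=E, B5=T
input #2 (k=3, r=2, w=5): events B1->F, B4->S, B3->F, B5->T; covers B1=F, B3=F, B4=S, B5=T
input #3 (k=3, r=1, w=3): events B1->T, B2->T, B4->S, B3->F, B5->T; covers B1=T, B2=T, B3=F, B4=S, B5=T
input #4 (k=3, r=1, w=2): events B1->T, B2->T, B4->S, B3->F, B5->F; covers B1=T, B2=T, B3=F, B4=S, B5=F
input #5 (k=3, r=-1, w=3): events B1->T, B2->F, B4->E, B3->T; covers B1=T, B2=F, B3=T, B4=E
input #6 (k=3, r=0, w=6): events B1->T, B2->F, B4->E, B3->F, B5->T; covers B1=T, B2=F, B3=F, B4=E, B5=T
input #7 (k=3, r=1, w=5): events B1->T, B2->T, B4->S, B3->F, B5->T; covers B1=T, B2=T, B3=F, B4=S, B5=T
input #8 (k=3, r=2, w=2): events B1->F, B4->S, B3->F, B5->F; covers B1=F, B3=F, B4=S, B5=F
input #9 (k=0, r=0, w=2): events B1->T, B2->F, B4->E, B3->F, B5->F; covers B1=T, B2=F, B3=F, B4=E, B5=F
together the pool reaches 10 outcomes: B1=T, B1=F, B2=T, B2=F, B3=T, B3=F, B4=S, B4=E, B5=T, B5=F
no size-1 subset reaches all 10 outcomes (best union: 5/10)
no size-2 subset reaches all 10 outcomes (best union: 8/10)
at size 3, {2, 4, 5} reaches all 10 outcomes; every lexicographically earlier size-3 subset fails
Answer: 3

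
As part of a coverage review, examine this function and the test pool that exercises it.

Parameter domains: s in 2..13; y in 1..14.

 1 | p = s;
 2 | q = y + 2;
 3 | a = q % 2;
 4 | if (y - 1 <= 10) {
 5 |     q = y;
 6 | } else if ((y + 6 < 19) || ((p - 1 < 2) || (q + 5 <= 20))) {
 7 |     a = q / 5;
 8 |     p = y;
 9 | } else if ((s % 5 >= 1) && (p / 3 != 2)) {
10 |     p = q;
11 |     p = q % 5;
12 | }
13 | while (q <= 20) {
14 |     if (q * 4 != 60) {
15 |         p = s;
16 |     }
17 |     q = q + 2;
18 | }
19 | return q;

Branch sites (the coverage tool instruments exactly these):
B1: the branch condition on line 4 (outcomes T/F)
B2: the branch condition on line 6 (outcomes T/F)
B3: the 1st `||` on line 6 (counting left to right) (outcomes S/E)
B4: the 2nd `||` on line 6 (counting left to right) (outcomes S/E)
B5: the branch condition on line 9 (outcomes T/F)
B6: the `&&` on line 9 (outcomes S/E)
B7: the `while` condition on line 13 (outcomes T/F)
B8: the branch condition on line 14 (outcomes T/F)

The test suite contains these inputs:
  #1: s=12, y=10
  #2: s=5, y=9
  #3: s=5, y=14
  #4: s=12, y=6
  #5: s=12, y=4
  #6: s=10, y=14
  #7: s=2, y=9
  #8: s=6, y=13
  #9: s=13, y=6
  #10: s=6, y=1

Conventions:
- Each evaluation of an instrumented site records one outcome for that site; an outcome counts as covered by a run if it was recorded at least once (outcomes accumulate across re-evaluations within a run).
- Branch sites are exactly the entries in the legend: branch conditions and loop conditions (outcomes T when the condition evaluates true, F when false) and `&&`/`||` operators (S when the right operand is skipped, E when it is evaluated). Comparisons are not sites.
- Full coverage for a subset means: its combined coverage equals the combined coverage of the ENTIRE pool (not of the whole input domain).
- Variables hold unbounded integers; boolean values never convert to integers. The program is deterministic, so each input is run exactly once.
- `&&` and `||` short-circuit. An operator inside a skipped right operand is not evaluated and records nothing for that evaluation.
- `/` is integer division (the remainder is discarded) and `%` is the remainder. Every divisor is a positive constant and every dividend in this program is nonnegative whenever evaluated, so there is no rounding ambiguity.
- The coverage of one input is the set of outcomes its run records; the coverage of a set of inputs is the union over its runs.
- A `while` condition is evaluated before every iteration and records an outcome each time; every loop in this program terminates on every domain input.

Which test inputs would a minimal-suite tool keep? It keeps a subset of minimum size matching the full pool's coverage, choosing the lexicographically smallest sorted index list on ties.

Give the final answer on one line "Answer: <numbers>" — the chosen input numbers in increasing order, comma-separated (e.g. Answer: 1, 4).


input #1 (s=12, y=10): events B1->T, B7->T, B8->T, B7->T, B8->T, B7->T, B8->T, B7->T, B8->T, B7->T, B8->T, B7->T, B8->T, B7->F; covers B1=T, B7=T, B7=F, B8=T
input #2 (s=5, y=9): events B1->T, B7->T, B8->T, B7->T, B8->T, B7->T, B8->T, B7->T, B8->F, B7->T, B8->T, B7->T, B8->T, B7->F; covers B1=T, B7=T, B7=F, B8=T, B8=F
input #3 (s=5, y=14): events B1->F, B3->E, B4->E, B2->F, B6->S, B5->F, B7->T, B8->T, B7->T, B8->T, B7->T, B8->T, B7->F; covers B1=F, B2=F, B3=E, B4=E, B5=F, B6=S, B7=T, B7=F, B8=T
input #4 (s=12, y=6): events B1->T, B7->T, B8->T, B7->T, B8->T, B7->T, B8->T, B7->T, B8->T, B7->T, B8->T, B7->T, B8->T, B7->T, ...; covers B1=T, B7=T, B7=F, B8=T
input #5 (s=12, y=4): events B1->T, B7->T, B8->T, B7->T, B8->T, B7->T, B8->T, B7->T, B8->T, B7->T, B8->T, B7->T, B8->T, B7->T, ...; covers B1=T, B7=T, B7=F, B8=T
input #6 (s=10, y=14): events B1->F, B3->E, B4->E, B2->F, B6->S, B5->F, B7->T, B8->T, B7->T, B8->T, B7->T, B8->T, B7->F; covers B1=F, B2=F, B3=E, B4=E, B5=F, B6=S, B7=T, B7=F, B8=T
input #7 (s=2, y=9): events B1->T, B7->T, B8->T, B7->T, B8->T, B7->T, B8->T, B7->T, B8->F, B7->T, B8->T, B7->T, B8->T, B7->F; covers B1=T, B7=T, B7=F, B8=T, B8=F
input #8 (s=6, y=13): events B1->F, B3->E, B4->E, B2->T, B7->T, B8->F, B7->T, B8->T, B7->T, B8->T, B7->F; covers B1=F, B2=T, B3=E, B4=E, B7=T, B7=F, B8=T, B8=F
input #9 (s=13, y=6): events B1->T, B7->T, B8->T, B7->T, B8->T, B7->T, B8->T, B7->T, B8->T, B7->T, B8->T, B7->T, B8->T, B7->T, ...; covers B1=T, B7=T, B7=F, B8=T
input #10 (s=6, y=1): events B1->T, B7->T, B8->T, B7->T, B8->T, B7->T, B8->T, B7->T, B8->T, B7->T, B8->T, B7->T, B8->T, B7->T, ...; covers B1=T, B7=T, B7=F, B8=T, B8=F
the full pool covers 12 outcomes: B1=T, B1=F, B2=T, B2=F, B3=E, B4=E, B5=F, B6=S, B7=T, B7=F, B8=T, B8=F
no size-1 subset reaches all 12 outcomes (best union: 9/12)
no size-2 subset reaches all 12 outcomes (best union: 11/12)
at size 3, {1, 3, 8} reaches all 12 outcomes; every lexicographically earlier size-3 subset fails
Answer: 1, 3, 8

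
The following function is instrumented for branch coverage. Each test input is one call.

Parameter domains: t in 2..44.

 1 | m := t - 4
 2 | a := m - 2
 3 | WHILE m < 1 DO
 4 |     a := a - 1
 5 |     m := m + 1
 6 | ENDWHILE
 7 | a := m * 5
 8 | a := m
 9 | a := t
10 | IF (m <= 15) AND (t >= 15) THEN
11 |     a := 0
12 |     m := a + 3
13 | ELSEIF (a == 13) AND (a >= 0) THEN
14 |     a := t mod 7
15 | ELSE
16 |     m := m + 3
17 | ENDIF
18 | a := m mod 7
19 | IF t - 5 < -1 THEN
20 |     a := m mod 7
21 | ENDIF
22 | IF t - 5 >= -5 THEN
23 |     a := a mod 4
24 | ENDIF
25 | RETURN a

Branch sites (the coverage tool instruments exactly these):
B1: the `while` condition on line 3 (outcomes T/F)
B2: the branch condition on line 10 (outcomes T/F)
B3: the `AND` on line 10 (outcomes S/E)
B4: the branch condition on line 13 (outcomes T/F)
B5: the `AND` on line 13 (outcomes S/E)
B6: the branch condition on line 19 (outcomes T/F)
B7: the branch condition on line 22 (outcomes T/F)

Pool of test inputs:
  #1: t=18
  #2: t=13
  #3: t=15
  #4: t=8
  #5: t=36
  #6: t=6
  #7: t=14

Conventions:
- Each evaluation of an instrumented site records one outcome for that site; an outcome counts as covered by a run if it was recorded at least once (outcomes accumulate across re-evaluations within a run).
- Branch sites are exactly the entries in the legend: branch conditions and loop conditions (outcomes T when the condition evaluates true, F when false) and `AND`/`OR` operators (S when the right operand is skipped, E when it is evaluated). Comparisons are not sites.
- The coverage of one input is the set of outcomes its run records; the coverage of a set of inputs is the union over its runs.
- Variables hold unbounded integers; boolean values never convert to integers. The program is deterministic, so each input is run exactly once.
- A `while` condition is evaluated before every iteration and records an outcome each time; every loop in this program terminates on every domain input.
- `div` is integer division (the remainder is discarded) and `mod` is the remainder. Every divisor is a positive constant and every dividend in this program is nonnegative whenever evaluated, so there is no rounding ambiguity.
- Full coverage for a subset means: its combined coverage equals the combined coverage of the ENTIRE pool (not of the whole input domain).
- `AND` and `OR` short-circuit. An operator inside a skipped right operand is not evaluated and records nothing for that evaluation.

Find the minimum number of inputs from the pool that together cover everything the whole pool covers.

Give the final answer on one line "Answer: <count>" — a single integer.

input #1, t=18: events B1->F, B3->E, B2->T, B6->F, B7->T; outcomes B1=F, B2=T, B3=E, B6=F, B7=T
input #2, t=13: events B1->F, B3->E, B2->F, B5->E, B4->T, B6->F, B7->T; outcomes B1=F, B2=F, B3=E, B4=T, B5=E, B6=F, B7=T
input #3, t=15: events B1->F, B3->E, B2->T, B6->F, B7->T; outcomes B1=F, B2=T, B3=E, B6=F, B7=T
input #4, t=8: events B1->F, B3->E, B2->F, B5->S, B4->F, B6->F, B7->T; outcomes B1=F, B2=F, B3=E, B4=F, B5=S, B6=F, B7=T
input #5, t=36: events B1->F, B3->S, B2->F, B5->S, B4->F, B6->F, B7->T; outcomes B1=F, B2=F, B3=S, B4=F, B5=S, B6=F, B7=T
input #6, t=6: events B1->F, B3->E, B2->F, B5->S, B4->F, B6->F, B7->T; outcomes B1=F, B2=F, B3=E, B4=F, B5=S, B6=F, B7=T
input #7, t=14: events B1->F, B3->E, B2->F, B5->S, B4->F, B6->F, B7->T; outcomes B1=F, B2=F, B3=E, B4=F, B5=S, B6=F, B7=T
together the pool reaches 11 outcomes: B1=F, B2=T, B2=F, B3=S, B3=E, B4=T, B4=F, B5=S, B5=E, B6=F, B7=T
no size-1 subset reaches all 11 outcomes (best union: 7/11)
no size-2 subset reaches all 11 outcomes (best union: 10/11)
the canonical winner is {1, 2, 5}: size 3, full 11-outcome coverage, earliest index list among size-3 covers

Answer: 3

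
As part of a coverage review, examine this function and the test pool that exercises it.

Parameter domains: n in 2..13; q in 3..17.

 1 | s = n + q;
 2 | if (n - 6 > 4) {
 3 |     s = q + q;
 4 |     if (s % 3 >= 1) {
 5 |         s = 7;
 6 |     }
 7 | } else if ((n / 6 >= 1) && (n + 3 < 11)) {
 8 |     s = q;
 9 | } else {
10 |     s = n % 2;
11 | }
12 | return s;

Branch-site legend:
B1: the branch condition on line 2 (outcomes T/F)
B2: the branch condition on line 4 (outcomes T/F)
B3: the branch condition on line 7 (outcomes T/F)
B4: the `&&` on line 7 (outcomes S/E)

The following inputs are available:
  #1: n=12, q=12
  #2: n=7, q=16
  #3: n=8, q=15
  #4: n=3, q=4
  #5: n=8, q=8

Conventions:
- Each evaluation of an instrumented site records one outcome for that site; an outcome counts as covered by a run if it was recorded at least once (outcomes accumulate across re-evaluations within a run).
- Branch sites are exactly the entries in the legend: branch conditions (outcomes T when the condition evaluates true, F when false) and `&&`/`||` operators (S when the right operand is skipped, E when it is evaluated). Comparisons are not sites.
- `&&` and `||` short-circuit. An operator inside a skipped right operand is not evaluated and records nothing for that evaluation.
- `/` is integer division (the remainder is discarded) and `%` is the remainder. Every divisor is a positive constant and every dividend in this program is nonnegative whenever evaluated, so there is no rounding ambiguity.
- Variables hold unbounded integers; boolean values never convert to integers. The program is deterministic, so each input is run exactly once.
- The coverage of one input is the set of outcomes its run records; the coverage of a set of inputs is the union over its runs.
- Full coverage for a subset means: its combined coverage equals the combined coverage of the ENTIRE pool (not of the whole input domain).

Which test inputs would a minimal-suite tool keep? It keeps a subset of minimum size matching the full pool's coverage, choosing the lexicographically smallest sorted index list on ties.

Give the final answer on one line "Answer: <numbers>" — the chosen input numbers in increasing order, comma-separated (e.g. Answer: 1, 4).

input #1 (n=12, q=12): events B1->T, B2->F; covers B1=T, B2=F
input #2 (n=7, q=16): events B1->F, B4->E, B3->T; covers B1=F, B3=T, B4=E
input #3 (n=8, q=15): events B1->F, B4->E, B3->F; covers B1=F, B3=F, B4=E
input #4 (n=3, q=4): events B1->F, B4->S, B3->F; covers B1=F, B3=F, B4=S
input #5 (n=8, q=8): events B1->F, B4->E, B3->F; covers B1=F, B3=F, B4=E
the full pool covers 7 outcomes: B1=T, B1=F, B2=F, B3=T, B3=F, B4=S, B4=E
no size-1 subset reaches all 7 outcomes (best union: 3/7)
no size-2 subset reaches all 7 outcomes (best union: 5/7)
inputs {1, 2, 4} (size 3) cover everything; no size-3 subset with a lexicographically smaller index list covers all 7

Answer: 1, 2, 4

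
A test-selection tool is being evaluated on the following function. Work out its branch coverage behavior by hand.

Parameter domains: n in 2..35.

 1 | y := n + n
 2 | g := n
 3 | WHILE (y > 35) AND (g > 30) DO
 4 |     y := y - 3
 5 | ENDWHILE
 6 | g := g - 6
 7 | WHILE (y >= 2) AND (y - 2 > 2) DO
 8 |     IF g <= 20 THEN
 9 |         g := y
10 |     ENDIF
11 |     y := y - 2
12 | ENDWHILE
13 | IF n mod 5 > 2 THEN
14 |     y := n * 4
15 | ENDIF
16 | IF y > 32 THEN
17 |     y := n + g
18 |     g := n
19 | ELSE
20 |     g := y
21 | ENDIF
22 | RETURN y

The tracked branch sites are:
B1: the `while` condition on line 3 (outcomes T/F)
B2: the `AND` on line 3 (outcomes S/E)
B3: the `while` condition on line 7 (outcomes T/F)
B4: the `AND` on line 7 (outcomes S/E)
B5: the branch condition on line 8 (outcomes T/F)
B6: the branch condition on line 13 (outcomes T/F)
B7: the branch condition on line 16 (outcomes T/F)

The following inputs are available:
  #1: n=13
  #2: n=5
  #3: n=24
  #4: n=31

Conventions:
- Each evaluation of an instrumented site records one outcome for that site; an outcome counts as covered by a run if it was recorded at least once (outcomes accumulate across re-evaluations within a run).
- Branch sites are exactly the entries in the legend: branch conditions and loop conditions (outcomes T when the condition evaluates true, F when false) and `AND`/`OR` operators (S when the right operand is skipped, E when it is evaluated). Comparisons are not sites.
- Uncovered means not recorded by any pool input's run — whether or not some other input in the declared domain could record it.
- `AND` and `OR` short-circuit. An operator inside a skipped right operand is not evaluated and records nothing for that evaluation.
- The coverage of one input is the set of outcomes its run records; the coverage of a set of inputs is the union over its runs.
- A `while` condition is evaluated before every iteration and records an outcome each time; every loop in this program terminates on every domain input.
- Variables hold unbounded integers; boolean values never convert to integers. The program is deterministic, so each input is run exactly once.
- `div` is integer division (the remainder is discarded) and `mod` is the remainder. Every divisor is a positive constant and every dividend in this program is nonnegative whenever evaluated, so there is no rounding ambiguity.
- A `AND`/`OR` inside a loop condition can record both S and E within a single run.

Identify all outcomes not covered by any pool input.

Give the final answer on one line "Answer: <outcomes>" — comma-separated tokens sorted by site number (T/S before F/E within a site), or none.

run #1 (n=13) records B1=F, B2=S, B3=T, B3=F, B4=E, B5=T, B5=F, B6=T, B7=T
run #2 (n=5) records B1=F, B2=S, B3=T, B3=F, B4=E, B5=T, B6=F, B7=F
run #3 (n=24) records B1=F, B2=E, B3=T, B3=F, B4=E, B5=T, B5=F, B6=T, B7=T
run #4 (n=31) records B1=T, B1=F, B2=S, B2=E, B3=T, B3=F, B4=E, B5=F, B6=F, B7=F
union over the pool: B1=T, B1=F, B2=S, B2=E, B3=T, B3=F, B4=E, B5=T, B5=F, B6=T, B6=F, B7=T, B7=F
uncovered (1 of 14): B4=S

Answer: B4=S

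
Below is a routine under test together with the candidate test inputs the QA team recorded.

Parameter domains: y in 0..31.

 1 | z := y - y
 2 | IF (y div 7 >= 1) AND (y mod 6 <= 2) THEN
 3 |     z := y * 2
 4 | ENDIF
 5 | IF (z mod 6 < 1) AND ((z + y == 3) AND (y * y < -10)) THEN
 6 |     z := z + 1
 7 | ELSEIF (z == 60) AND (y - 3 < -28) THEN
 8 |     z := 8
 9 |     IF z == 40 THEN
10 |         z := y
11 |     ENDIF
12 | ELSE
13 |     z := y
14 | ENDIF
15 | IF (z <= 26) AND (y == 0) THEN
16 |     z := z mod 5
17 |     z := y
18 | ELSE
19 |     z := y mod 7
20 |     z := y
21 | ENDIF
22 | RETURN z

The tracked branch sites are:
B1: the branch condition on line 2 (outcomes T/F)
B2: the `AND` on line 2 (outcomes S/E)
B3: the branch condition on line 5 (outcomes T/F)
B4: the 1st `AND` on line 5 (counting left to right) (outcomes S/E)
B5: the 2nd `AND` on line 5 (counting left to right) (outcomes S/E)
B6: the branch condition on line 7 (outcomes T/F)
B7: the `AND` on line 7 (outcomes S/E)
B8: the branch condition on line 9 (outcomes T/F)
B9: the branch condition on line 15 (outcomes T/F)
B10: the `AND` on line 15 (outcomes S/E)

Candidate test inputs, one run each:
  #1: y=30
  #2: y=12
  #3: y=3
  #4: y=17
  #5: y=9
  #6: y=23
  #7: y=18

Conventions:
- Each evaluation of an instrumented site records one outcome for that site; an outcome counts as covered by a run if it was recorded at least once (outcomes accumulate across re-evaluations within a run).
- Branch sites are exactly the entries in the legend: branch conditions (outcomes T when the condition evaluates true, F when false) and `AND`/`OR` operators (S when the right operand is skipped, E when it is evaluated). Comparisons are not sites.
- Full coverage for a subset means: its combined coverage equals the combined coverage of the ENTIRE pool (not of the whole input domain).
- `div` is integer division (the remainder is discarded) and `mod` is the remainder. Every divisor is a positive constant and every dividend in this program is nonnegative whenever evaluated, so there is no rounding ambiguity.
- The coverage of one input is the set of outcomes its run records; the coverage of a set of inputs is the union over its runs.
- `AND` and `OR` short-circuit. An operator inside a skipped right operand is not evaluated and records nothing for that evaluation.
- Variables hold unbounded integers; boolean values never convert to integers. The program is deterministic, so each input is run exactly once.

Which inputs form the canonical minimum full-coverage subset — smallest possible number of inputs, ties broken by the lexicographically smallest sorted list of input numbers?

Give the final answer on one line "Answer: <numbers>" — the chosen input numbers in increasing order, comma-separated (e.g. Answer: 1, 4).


input #1 (y=30): events B2->E, B1->T, B4->E, B5->S, B3->F, B7->E, B6->F, B10->S, B9->F; covers B1=T, B2=E, B3=F, B4=E, B5=S, B6=F, B7=E, B9=F, B10=S
input #2 (y=12): events B2->E, B1->T, B4->E, B5->S, B3->F, B7->S, B6->F, B10->E, B9->F; covers B1=T, B2=E, B3=F, B4=E, B5=S, B6=F, B7=S, B9=F, B10=E
input #3 (y=3): events B2->S, B1->F, B4->E, B5->E, B3->F, B7->S, B6->F, B10->E, B9->F; covers B1=F, B2=S, B3=F, B4=E, B5=E, B6=F, B7=S, B9=F, B10=E
input #4 (y=17): events B2->E, B1->F, B4->E, B5->S, B3->F, B7->S, B6->F, B10->E, B9->F; covers B1=F, B2=E, B3=F, B4=E, B5=S, B6=F, B7=S, B9=F, B10=E
input #5 (y=9): events B2->E, B1->F, B4->E, B5->S, B3->F, B7->S, B6->F, B10->E, B9->F; covers B1=F, B2=E, B3=F, B4=E, B5=S, B6=F, B7=S, B9=F, B10=E
input #6 (y=23): events B2->E, B1->F, B4->E, B5->S, B3->F, B7->S, B6->F, B10->E, B9->F; covers B1=F, B2=E, B3=F, B4=E, B5=S, B6=F, B7=S, B9=F, B10=E
input #7 (y=18): events B2->E, B1->T, B4->E, B5->S, B3->F, B7->S, B6->F, B10->E, B9->F; covers B1=T, B2=E, B3=F, B4=E, B5=S, B6=F, B7=S, B9=F, B10=E
union over all inputs: B1=T, B1=F, B2=S, B2=E, B3=F, B4=E, B5=S, B5=E, B6=F, B7=S, B7=E, B9=F, B10=S, B10=E (14 outcomes)
size 1 is not enough: best union over all size-1 subsets is 9/14
size 2: inputs {1, 3} cover all 14 outcomes, and no lexicographically smaller subset of this size does
Answer: 1, 3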